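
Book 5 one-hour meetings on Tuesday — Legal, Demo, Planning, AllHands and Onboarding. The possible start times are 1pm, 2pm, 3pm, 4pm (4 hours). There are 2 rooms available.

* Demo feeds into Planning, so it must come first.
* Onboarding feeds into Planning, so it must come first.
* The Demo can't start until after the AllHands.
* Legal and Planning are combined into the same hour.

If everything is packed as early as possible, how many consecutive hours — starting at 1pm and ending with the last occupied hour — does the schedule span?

3

The precedence chain requires at least 3 distinct hours.
With at most 2 per hour and 5 meetings, at least 3 hours are needed.
3 works (last occupied hour: 3pm): for example Demo=2pm; Onboarding=1pm; Legal=3pm; Planning=3pm; AllHands=1pm.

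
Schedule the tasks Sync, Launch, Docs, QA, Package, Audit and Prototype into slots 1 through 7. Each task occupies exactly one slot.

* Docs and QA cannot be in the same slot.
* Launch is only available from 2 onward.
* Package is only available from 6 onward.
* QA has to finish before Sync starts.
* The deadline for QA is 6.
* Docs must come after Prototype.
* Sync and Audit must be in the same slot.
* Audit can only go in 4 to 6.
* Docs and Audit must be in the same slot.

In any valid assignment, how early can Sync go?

4

Sync must be in the same slot as Audit, which can't be before 4, so Sync is at least 4; Sync must be in the same slot as Audit, which can't be after 6, so Sync is at most 6.
Sync at 4 is achievable: Sync -> 4; Launch -> 2; QA -> 1; Audit -> 4; Prototype -> 1; Package -> 6; Docs -> 4.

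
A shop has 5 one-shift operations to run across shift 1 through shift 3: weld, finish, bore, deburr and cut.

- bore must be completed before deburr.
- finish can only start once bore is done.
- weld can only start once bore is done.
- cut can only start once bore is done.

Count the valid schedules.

17

Splitting on weld: it can be shift 2 (8), shift 3 (9). Listing each branch's schedules as (finish, bore, deburr, cut) by shift number:
weld=shift 2: (2,1,2,2) (2,1,2,3) (2,1,3,2) (2,1,3,3) (3,1,2,2) (3,1,2,3) (3,1,3,2) (3,1,3,3) — 8.
weld=shift 3: (2,1,2,2) (2,1,2,3) (2,1,3,2) (2,1,3,3) (3,1,2,2) (3,1,2,3) (3,1,3,2) (3,1,3,3) (3,2,3,3) — 9.
Summing: 8 + 9 = 17.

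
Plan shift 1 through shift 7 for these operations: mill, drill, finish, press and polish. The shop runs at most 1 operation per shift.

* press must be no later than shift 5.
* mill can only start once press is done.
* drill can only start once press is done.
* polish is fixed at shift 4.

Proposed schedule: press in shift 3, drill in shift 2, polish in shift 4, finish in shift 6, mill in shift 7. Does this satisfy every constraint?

No — it violates: drill can only start once press is done

mill can only start once press is done — holds.
The shop runs at most 1 operation per shift — holds.
press must be no later than shift 5 — holds.
polish is fixed at shift 4 — holds.
drill can only start once press is done — violated.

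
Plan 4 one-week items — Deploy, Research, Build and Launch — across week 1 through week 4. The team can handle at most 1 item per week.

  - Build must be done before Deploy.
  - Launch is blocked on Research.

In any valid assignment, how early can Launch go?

Precedence pushes Launch to at least week 2.
Launch at week 2 is achievable: Build=week 3; Research=week 1; Deploy=week 4; Launch=week 2.

week 2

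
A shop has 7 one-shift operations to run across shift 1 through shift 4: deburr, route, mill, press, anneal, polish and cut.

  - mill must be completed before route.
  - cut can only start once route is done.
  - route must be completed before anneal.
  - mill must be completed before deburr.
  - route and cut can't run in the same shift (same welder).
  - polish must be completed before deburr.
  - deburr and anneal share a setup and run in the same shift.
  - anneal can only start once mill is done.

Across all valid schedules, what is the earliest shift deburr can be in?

Deburr must be in the same shift as anneal, which can't be before shift 3, so deburr is at least shift 3.
deburr at shift 3 is achievable: cut=shift 3; route=shift 2; press=shift 1; polish=shift 1; anneal=shift 3; deburr=shift 3; mill=shift 1.

shift 3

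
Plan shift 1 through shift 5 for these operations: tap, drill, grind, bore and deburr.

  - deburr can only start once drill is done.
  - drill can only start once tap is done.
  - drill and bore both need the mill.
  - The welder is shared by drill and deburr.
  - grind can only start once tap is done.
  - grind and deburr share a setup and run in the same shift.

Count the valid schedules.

Splitting on tap: it can be shift 1 (24), shift 2 (12), shift 3 (4). Listing each branch's schedules as (drill, grind, bore, deburr) by shift number:
tap=shift 1: (2,3,1,3) (2,3,3,3) (2,3,4,3) (2,3,5,3) (2,4,1,4) (2,4,3,4) (2,4,4,4) (2,4,5,4) (2,5,1,5) (2,5,3,5) (2,5,4,5) (2,5,5,5) (3,4,1,4) (3,4,2,4) (3,4,4,4) (3,4,5,4) (3,5,1,5) (3,5,2,5) (3,5,4,5) (3,5,5,5) (4,5,1,5) (4,5,2,5) (4,5,3,5) (4,5,5,5) — 24.
tap=shift 2: (3,4,1,4) (3,4,2,4) (3,4,4,4) (3,4,5,4) (3,5,1,5) (3,5,2,5) (3,5,4,5) (3,5,5,5) (4,5,1,5) (4,5,2,5) (4,5,3,5) (4,5,5,5) — 12.
tap=shift 3: (4,5,1,5) (4,5,2,5) (4,5,3,5) (4,5,5,5) — 4.
Summing: 24 + 12 + 4 = 40.

40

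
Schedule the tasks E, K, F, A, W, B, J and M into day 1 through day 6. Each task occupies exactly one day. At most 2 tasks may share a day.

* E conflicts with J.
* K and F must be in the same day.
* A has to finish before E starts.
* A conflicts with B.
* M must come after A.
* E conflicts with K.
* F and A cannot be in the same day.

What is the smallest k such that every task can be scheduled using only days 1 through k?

4

The precedence chain requires at least 2 distinct days.
With at most 2 per day and 8 tasks, at least 4 days are needed.
4 works (last occupied day: day 4): for example F in day 3; A in day 1; B in day 4; K in day 3; M in day 2; E in day 2; W in day 1; J in day 4.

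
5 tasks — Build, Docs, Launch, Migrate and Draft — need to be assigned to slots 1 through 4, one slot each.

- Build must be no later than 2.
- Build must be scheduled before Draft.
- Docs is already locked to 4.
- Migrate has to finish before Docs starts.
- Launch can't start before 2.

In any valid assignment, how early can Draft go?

2

Precedence pushes Draft to at least 2.
Draft at 2 is achievable: Migrate -> 1, Docs -> 4, Launch -> 2, Build -> 1, Draft -> 2.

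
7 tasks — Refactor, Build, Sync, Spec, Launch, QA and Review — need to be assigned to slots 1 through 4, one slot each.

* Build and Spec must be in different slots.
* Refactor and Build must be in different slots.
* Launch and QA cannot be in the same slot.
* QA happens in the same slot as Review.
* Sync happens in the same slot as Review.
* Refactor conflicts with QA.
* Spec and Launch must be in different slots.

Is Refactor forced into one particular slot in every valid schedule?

Refactor can be 1 (e.g. Spec in 1; QA in 2; Refactor in 1; Launch in 3; Build in 2; Sync in 2; Review in 2) or 2 (e.g. Build in 1, Launch in 3, QA in 1, Spec in 2, Sync in 1, Review in 1, Refactor in 2).

No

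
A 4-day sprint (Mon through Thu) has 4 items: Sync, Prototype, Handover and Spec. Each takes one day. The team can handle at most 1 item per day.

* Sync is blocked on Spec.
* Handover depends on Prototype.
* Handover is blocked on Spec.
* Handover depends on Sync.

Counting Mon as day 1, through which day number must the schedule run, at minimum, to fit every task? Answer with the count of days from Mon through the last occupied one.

4

The precedence chain requires at least 3 distinct days.
With at most 1 per day and 4 tasks, at least 4 days are needed.
4 works (last occupied day: Thu): for example Handover in Thu; Sync in Tue; Spec in Mon; Prototype in Wed.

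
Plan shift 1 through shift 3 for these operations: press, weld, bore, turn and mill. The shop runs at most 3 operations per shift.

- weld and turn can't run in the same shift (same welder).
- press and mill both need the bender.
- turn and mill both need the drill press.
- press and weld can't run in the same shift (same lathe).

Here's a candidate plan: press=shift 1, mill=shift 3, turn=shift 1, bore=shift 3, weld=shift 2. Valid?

turn and mill both need the drill press — holds.
weld and turn can't run in the same shift (same welder) — holds.
press and weld can't run in the same shift (same lathe) — holds.
press and mill both need the bender — holds.
The shop runs at most 3 operations per shift — holds.

Yes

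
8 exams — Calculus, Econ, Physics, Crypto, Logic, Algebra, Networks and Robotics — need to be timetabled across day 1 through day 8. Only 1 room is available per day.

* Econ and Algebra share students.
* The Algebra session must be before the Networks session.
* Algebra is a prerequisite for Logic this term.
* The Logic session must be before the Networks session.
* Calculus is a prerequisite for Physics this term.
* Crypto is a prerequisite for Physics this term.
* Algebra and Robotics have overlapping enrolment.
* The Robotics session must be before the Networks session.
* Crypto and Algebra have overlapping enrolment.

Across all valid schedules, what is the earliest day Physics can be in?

Precedence pushes Physics to at least day 2.
Physics at day 3 is achievable: Physics -> day 3; Calculus -> day 1; Logic -> day 5; Algebra -> day 4; Robotics -> day 6; Networks -> day 7; Crypto -> day 2; Econ -> day 8.
Nothing earlier works — the conflict and capacity constraints rule out every day before day 3.

day 3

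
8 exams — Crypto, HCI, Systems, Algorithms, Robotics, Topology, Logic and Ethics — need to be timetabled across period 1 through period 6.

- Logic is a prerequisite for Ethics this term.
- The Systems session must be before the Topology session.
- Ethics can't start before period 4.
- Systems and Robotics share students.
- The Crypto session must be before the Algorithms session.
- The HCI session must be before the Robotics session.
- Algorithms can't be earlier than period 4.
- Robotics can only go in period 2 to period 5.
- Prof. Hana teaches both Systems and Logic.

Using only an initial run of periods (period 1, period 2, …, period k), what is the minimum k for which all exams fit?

4

The precedence chain requires at least 2 distinct periods.
Algorithms can't be placed before period 4, so the schedule must run through at least period 4.
4 works (last occupied period: period 4): for example Crypto -> period 1, HCI -> period 1, Ethics -> period 4, Systems -> period 1, Logic -> period 2, Robotics -> period 2, Algorithms -> period 4, Topology -> period 2.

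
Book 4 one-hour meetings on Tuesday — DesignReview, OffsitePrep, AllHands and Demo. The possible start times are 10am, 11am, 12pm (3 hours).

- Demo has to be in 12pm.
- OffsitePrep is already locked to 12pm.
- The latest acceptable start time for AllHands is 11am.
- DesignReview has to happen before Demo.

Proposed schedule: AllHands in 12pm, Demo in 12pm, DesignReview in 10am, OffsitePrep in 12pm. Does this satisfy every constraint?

The latest acceptable start time for AllHands is 11am — violated.
DesignReview has to happen before Demo — holds.
Demo has to be in 12pm — holds.
OffsitePrep is already locked to 12pm — holds.

No — it violates: The latest acceptable start time for AllHands is 11am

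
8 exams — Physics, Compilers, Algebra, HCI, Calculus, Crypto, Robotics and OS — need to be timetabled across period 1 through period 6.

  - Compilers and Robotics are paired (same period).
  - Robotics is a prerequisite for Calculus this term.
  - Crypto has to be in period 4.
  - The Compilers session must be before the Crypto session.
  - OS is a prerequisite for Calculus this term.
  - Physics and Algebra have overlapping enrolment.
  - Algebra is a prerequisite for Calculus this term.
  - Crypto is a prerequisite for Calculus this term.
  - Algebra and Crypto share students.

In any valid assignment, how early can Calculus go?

Precedence pushes Calculus to at least period 5.
Calculus at period 5 is achievable: Crypto in period 4; OS in period 1; Compilers in period 1; Algebra in period 1; Robotics in period 1; HCI in period 1; Physics in period 2; Calculus in period 5.

period 5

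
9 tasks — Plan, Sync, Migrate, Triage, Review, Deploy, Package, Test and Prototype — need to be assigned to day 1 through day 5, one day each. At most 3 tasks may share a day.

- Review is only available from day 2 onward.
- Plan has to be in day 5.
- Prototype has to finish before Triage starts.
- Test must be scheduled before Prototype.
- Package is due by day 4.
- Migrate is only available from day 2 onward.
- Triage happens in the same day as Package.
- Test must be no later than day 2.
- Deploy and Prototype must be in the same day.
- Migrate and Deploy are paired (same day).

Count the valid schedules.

44

Splitting on Sync: it can be day 1 (12), day 2 (6), day 3 (5), day 4 (9), day 5 (12). Listing each branch's schedules as (Plan, Migrate, Triage, Review, Deploy, Package, Test, Prototype) by day number:
Sync=day 1: (5,2,3,3,2,3,1,2) (5,2,3,4,2,3,1,2) (5,2,3,5,2,3,1,2) (5,2,4,3,2,4,1,2) (5,2,4,4,2,4,1,2) (5,2,4,5,2,4,1,2) (5,3,4,2,3,4,1,3) (5,3,4,2,3,4,2,3) (5,3,4,4,3,4,1,3) (5,3,4,4,3,4,2,3) (5,3,4,5,3,4,1,3) (5,3,4,5,3,4,2,3) — 12.
Sync=day 2: (5,3,4,2,3,4,1,3) (5,3,4,2,3,4,2,3) (5,3,4,4,3,4,1,3) (5,3,4,4,3,4,2,3) (5,3,4,5,3,4,1,3) (5,3,4,5,3,4,2,3) — 6.
Sync=day 3: (5,2,3,4,2,3,1,2) (5,2,3,5,2,3,1,2) (5,2,4,3,2,4,1,2) (5,2,4,4,2,4,1,2) (5,2,4,5,2,4,1,2) — 5.
Sync=day 4: (5,2,3,3,2,3,1,2) (5,2,3,4,2,3,1,2) (5,2,3,5,2,3,1,2) (5,2,4,3,2,4,1,2) (5,2,4,5,2,4,1,2) (5,3,4,2,3,4,1,3) (5,3,4,2,3,4,2,3) (5,3,4,5,3,4,1,3) (5,3,4,5,3,4,2,3) — 9.
Sync=day 5: (5,2,3,3,2,3,1,2) (5,2,3,4,2,3,1,2) (5,2,3,5,2,3,1,2) (5,2,4,3,2,4,1,2) (5,2,4,4,2,4,1,2) (5,2,4,5,2,4,1,2) (5,3,4,2,3,4,1,3) (5,3,4,2,3,4,2,3) (5,3,4,4,3,4,1,3) (5,3,4,4,3,4,2,3) (5,3,4,5,3,4,1,3) (5,3,4,5,3,4,2,3) — 12.
Summing: 12 + 6 + 5 + 9 + 12 = 44.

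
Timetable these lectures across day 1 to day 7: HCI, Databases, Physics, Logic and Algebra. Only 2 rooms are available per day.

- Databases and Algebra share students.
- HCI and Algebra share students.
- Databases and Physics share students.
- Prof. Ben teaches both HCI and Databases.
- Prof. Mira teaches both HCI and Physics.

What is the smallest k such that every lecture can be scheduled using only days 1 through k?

3

With at most 2 per day and 5 lectures, at least 3 days are needed.
3 works (last occupied day: day 3): for example HCI in day 1, Algebra in day 3, Logic in day 1, Databases in day 2, Physics in day 3.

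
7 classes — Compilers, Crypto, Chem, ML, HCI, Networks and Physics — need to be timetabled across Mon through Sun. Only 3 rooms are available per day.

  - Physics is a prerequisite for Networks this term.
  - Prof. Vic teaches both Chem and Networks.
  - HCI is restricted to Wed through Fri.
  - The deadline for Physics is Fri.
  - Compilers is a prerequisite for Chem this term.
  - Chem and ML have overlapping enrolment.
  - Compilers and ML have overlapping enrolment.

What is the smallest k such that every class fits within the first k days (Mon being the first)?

The precedence chain requires at least 2 distinct days.
With at most 3 per day and 7 classes, at least 3 days are needed.
HCI can't be placed before Wed — that is day 3 counting from Mon — so the schedule must run through at least 3 days.
3 works (last occupied day: Wed): for example Networks in Wed, Physics in Mon, Chem in Tue, Compilers in Mon, ML in Wed, Crypto in Mon, HCI in Wed.

3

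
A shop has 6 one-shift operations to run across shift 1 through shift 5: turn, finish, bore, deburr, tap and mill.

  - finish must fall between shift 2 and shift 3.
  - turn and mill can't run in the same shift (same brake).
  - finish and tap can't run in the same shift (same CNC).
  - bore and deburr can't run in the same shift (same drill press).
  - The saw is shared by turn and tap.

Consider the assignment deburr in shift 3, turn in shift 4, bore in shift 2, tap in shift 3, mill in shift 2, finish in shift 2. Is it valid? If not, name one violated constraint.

Valid

turn and mill can't run in the same shift (same brake) — holds.
The saw is shared by turn and tap — holds.
finish must fall between shift 2 and shift 3 — holds.
finish and tap can't run in the same shift (same CNC) — holds.
bore and deburr can't run in the same shift (same drill press) — holds.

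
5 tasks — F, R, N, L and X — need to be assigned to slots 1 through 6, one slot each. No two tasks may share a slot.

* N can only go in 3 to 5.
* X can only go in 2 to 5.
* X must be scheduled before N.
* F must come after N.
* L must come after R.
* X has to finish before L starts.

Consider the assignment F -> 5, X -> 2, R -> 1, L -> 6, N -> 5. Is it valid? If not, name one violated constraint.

X has to finish before L starts — holds.
X can only go in 2 to 5 — holds.
No two tasks may share a slot — violated.
N can only go in 3 to 5 — holds.
L must come after R — holds.
F must come after N — violated.
X must be scheduled before N — holds.

No — it violates: No two tasks may share a slot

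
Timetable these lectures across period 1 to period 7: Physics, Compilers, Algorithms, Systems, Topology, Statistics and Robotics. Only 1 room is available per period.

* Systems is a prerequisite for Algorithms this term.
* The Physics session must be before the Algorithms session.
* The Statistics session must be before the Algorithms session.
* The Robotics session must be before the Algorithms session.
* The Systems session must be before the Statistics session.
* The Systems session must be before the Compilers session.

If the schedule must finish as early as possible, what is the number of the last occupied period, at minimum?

The precedence chain requires at least 3 distinct periods.
With at most 1 per period and 7 lectures, at least 7 periods are needed.
7 works (last occupied period: period 7): for example Physics -> period 3, Systems -> period 1, Topology -> period 7, Compilers -> period 6, Robotics -> period 4, Statistics -> period 2, Algorithms -> period 5.

period 7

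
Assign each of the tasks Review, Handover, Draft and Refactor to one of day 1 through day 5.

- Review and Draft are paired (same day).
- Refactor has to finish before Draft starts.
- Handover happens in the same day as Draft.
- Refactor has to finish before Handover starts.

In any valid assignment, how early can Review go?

Review must be in the same day as Handover, which can't be before day 2, so Review is at least day 2.
Review at day 2 is achievable: Review=day 2, Draft=day 2, Refactor=day 1, Handover=day 2.

day 2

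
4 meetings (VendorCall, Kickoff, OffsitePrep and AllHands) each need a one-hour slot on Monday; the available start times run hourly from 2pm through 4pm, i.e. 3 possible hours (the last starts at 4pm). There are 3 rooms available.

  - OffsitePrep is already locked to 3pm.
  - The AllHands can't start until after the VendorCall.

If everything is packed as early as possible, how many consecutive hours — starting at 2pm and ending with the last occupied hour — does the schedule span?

The precedence chain requires at least 2 distinct hours.
With at most 3 per hour and 4 meetings, at least 2 hours are needed.
2 works (last occupied hour: 3pm): for example OffsitePrep=3pm; VendorCall=2pm; Kickoff=2pm; AllHands=3pm.

2 hours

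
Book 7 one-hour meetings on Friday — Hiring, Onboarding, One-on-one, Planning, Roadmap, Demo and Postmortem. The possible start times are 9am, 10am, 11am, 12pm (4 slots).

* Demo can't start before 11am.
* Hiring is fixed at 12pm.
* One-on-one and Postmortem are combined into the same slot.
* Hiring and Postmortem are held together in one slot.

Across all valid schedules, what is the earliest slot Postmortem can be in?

Postmortem must be in the same slot as Hiring, which can't be before 12pm, so Postmortem is at least 12pm.
Postmortem at 12pm is achievable: Onboarding -> 9am; Roadmap -> 9am; One-on-one -> 12pm; Planning -> 9am; Postmortem -> 12pm; Demo -> 11am; Hiring -> 12pm.

12pm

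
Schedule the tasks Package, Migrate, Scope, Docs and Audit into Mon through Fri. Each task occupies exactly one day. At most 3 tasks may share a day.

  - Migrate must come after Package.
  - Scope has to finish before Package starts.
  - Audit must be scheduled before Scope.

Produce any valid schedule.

Docs -> Mon; Scope -> Tue; Audit -> Mon; Package -> Wed; Migrate -> Thu

Checking: Audit(Mon) before Scope(Tue); Package(Wed) before Migrate(Thu); Scope(Tue) before Package(Wed); max 2 per day (cap 3).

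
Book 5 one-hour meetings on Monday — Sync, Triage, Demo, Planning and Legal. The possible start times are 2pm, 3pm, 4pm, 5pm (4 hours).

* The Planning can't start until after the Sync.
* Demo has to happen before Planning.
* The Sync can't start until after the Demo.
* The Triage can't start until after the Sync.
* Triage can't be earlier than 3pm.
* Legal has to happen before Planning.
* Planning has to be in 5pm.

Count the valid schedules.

12

Splitting on Sync: it can be 3pm (6), 4pm (6). Listing each branch's schedules as (Triage, Demo, Planning, Legal):
Sync=3pm: (4pm,2pm,5pm,2pm) (4pm,2pm,5pm,3pm) (4pm,2pm,5pm,4pm) (5pm,2pm,5pm,2pm) (5pm,2pm,5pm,3pm) (5pm,2pm,5pm,4pm) — 6.
Sync=4pm: (5pm,2pm,5pm,2pm) (5pm,2pm,5pm,3pm) (5pm,2pm,5pm,4pm) (5pm,3pm,5pm,2pm) (5pm,3pm,5pm,3pm) (5pm,3pm,5pm,4pm) — 6.
Summing: 6 + 6 = 12.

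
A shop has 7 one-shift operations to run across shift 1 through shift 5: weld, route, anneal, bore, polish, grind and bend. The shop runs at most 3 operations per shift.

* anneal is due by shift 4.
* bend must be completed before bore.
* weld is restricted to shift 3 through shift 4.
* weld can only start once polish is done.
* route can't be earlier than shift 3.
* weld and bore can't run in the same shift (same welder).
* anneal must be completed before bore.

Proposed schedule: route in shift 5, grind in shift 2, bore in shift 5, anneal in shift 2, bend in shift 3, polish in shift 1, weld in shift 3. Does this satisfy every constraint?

Valid

route can't be earlier than shift 3 — holds.
anneal is due by shift 4 — holds.
bend must be completed before bore — holds.
weld can only start once polish is done — holds.
weld and bore can't run in the same shift (same welder) — holds.
anneal must be completed before bore — holds.
weld is restricted to shift 3 through shift 4 — holds.
The shop runs at most 3 operations per shift — holds.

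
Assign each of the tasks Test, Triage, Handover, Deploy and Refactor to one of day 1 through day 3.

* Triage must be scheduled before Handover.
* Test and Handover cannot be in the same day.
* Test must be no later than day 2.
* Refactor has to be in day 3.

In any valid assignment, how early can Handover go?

day 2

Precedence pushes Handover to at least day 2.
Handover at day 2 is achievable: Triage=day 1, Handover=day 2, Test=day 1, Refactor=day 3, Deploy=day 1.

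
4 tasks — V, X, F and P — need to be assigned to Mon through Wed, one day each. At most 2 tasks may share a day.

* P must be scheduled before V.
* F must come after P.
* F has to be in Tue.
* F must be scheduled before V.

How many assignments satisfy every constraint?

3

Enumerating: X=Mon; V=Wed; P=Mon; F=Tue | X in Tue, F in Tue, P in Mon, V in Wed | X=Wed, F=Tue, V=Wed, P=Mon.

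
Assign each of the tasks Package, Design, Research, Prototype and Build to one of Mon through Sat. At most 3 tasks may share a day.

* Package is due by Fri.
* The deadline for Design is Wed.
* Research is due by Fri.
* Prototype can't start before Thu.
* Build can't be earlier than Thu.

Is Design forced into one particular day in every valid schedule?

Design can be Mon (e.g. Package -> Mon, Build -> Thu, Research -> Mon, Design -> Mon, Prototype -> Thu) or Tue (e.g. Research in Mon; Design in Tue; Build in Thu; Prototype in Thu; Package in Mon).

No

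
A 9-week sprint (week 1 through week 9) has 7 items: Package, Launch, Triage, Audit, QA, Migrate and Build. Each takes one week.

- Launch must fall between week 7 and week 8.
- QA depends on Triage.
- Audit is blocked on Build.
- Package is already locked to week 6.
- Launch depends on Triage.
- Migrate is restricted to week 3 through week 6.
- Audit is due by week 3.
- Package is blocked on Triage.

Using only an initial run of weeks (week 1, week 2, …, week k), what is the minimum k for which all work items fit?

7 weeks

The precedence chain requires at least 2 distinct weeks.
Launch can't be placed before week 7, so the schedule must run through at least week 7.
7 works (last occupied week: week 7): for example Audit=week 2, Build=week 1, Migrate=week 3, Launch=week 7, Triage=week 1, QA=week 2, Package=week 6.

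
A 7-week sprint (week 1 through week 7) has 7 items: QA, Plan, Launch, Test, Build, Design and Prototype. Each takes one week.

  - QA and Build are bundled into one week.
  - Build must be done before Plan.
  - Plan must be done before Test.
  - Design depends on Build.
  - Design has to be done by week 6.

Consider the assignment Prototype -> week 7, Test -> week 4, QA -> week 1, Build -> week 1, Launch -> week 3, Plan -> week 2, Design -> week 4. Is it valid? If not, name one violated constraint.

Yes, all constraints hold

Build must be done before Plan — holds.
Design has to be done by week 6 — holds.
Plan must be done before Test — holds.
Design depends on Build — holds.
QA and Build are bundled into one week — holds.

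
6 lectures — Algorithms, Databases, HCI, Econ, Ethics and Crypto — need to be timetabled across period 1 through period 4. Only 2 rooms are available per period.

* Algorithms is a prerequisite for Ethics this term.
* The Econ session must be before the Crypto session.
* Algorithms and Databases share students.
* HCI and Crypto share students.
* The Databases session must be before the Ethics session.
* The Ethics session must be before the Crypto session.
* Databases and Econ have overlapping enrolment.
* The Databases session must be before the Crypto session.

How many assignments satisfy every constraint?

8

Splitting on Algorithms: it can be period 1 (4), period 2 (4). Listing each branch's schedules as (Databases, HCI, Econ, Ethics, Crypto) by period number:
Algorithms=period 1: (2,1,3,3,4) (2,2,1,3,4) (2,2,3,3,4) (2,3,1,3,4) — 4.
Algorithms=period 2: (1,1,2,3,4) (1,1,3,3,4) (1,2,3,3,4) (1,3,2,3,4) — 4.
Summing: 4 + 4 = 8.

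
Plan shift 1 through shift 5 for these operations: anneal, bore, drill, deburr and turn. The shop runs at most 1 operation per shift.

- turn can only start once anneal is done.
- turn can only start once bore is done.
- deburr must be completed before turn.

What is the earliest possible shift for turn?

shift 4

Precedence pushes turn to at least shift 2.
turn at shift 4 is achievable: deburr in shift 3; drill in shift 5; turn in shift 4; bore in shift 2; anneal in shift 1.
Nothing earlier works — the capacity limit rule out every shift before shift 4.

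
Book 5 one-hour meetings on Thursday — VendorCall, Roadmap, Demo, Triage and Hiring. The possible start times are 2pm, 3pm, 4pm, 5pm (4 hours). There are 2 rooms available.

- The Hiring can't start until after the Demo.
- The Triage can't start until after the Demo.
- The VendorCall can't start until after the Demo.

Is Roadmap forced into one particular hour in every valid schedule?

No

Roadmap can be 2pm (e.g. Hiring=4pm, VendorCall=3pm, Triage=3pm, Roadmap=2pm, Demo=2pm) or 3pm (e.g. Roadmap in 3pm; Triage in 4pm; Hiring in 4pm; Demo in 2pm; VendorCall in 3pm).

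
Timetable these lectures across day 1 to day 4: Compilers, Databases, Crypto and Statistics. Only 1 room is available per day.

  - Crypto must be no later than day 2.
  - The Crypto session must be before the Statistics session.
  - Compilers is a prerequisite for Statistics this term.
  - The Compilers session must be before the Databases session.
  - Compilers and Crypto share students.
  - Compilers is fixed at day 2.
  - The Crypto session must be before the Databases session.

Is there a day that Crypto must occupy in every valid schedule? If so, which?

Crypto's window is day 1–day 2.
Compilers is fixed at day 2, and Crypto can't share a day with Compilers.
So Crypto must be day 1.

day 1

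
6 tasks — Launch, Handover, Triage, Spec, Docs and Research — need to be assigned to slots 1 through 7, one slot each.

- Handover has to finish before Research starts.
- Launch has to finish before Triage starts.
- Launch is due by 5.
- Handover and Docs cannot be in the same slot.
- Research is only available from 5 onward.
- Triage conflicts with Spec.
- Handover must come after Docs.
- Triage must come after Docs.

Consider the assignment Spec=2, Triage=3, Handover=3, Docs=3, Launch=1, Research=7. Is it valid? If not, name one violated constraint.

Handover and Docs cannot be in the same slot — violated.
Research is only available from 5 onward — holds.
Triage conflicts with Spec — holds.
Handover has to finish before Research starts — holds.
Triage must come after Docs — violated.
Launch is due by 5 — holds.
Launch has to finish before Triage starts — holds.
Handover must come after Docs — violated.

No — it violates: Handover and Docs cannot be in the same slot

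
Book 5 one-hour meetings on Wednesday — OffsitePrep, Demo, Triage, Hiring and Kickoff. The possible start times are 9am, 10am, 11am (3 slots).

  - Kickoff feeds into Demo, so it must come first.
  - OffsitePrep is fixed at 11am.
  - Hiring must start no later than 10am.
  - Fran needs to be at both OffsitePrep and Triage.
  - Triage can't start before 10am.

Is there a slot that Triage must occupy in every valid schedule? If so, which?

10am

Triage's window is 10am–11am.
OffsitePrep is fixed at 11am, and Triage can't share a slot with OffsitePrep.
So Triage must be 10am.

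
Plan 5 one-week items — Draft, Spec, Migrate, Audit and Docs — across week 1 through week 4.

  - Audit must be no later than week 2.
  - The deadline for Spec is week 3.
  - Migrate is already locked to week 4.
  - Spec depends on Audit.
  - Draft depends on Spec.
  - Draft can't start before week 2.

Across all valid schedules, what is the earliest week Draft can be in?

week 3

Draft is available from week 2; precedence pushes Draft to at least week 3.
Draft at week 3 is achievable: Audit -> week 1; Migrate -> week 4; Docs -> week 1; Draft -> week 3; Spec -> week 2.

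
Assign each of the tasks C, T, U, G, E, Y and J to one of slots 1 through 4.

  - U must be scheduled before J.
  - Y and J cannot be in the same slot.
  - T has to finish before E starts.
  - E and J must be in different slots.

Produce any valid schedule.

J -> 3; G -> 1; Y -> 1; T -> 1; U -> 1; C -> 1; E -> 2

Checking: U(1) before J(3); T(1) before E(2); Y(1) != J(3); E(2) != J(3).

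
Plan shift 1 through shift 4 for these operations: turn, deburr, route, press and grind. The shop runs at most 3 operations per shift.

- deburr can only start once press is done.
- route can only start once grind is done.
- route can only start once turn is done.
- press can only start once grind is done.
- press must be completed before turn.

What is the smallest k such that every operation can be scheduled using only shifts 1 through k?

The precedence chain requires at least 4 distinct shifts.
With at most 3 per shift and 5 operations, at least 2 shifts are needed.
4 works (last occupied shift: shift 4): for example press in shift 2; grind in shift 1; deburr in shift 3; route in shift 4; turn in shift 3.

4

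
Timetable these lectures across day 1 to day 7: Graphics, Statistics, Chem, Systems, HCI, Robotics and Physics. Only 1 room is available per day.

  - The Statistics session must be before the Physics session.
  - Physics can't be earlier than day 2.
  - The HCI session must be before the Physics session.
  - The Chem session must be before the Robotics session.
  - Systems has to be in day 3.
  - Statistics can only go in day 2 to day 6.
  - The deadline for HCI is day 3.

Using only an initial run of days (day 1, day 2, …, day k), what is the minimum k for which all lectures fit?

The precedence chain requires at least 2 distinct days.
With at most 1 per day and 7 lectures, at least 7 days are needed.
Systems can't be placed before day 3, so the schedule must run through at least day 3.
7 works (last occupied day: day 7): for example Graphics -> day 7, HCI -> day 1, Chem -> day 5, Statistics -> day 2, Physics -> day 4, Systems -> day 3, Robotics -> day 6.

7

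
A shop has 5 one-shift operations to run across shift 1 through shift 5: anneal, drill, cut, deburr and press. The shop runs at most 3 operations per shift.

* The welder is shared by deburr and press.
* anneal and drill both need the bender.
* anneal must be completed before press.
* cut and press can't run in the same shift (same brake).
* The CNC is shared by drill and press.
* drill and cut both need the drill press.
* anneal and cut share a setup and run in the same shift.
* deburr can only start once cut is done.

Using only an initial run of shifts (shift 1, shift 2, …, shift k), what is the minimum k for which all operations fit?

3

The precedence chain requires at least 2 distinct shifts.
With at most 3 per shift and 5 operations, at least 2 shifts are needed.
Could 2 shifts be enough, i.e. nothing placed later than shift 2? No: deburr must come after cut (at shift 1 or later) → {shift 2}; press must come after anneal (at shift 1 or later) → {shift 2}; press can't share with deburr (shift 2) → nothing is left.
So 2 shifts is not enough.
3 works (last occupied shift: shift 3): for example press -> shift 3, drill -> shift 2, deburr -> shift 2, cut -> shift 1, anneal -> shift 1.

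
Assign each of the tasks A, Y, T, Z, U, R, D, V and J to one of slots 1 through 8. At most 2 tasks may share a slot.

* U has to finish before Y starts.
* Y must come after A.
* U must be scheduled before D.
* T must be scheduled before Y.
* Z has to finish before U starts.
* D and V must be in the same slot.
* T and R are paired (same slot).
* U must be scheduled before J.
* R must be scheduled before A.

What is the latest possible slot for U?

Precedence pushes U to at least 2; downstream work caps U at 7.
U at 6 is achievable: J -> 7, Y -> 7, R -> 1, T -> 1, V -> 8, U -> 6, A -> 2, Z -> 2, D -> 8.
Nothing later works — the capacity limit rule out every slot after 6.

6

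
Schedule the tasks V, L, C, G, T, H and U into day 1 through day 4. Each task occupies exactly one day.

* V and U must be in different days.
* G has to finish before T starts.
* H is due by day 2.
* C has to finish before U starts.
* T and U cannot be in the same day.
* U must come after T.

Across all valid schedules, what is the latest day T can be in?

Precedence pushes T to at least day 2; downstream work caps T at day 3.
T at day 3 is achievable: H in day 1; T in day 3; V in day 1; G in day 1; L in day 1; U in day 4; C in day 1.

day 3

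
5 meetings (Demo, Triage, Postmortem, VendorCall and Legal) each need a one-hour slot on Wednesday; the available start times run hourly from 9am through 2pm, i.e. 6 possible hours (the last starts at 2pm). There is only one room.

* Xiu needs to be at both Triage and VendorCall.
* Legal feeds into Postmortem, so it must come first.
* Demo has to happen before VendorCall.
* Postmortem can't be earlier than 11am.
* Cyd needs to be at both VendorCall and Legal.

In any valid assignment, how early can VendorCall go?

Precedence pushes VendorCall to at least 10am.
VendorCall at 10am is achievable: VendorCall -> 10am; Legal -> 11am; Postmortem -> 12pm; Demo -> 9am; Triage -> 1pm.

10am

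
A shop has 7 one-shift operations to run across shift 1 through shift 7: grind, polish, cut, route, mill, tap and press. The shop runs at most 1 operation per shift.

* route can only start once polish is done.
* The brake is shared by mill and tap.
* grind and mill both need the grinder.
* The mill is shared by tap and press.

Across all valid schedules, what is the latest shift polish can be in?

Downstream work caps polish at shift 6.
polish at shift 6 is achievable: grind=shift 1; mill=shift 3; tap=shift 4; polish=shift 6; cut=shift 2; route=shift 7; press=shift 5.

shift 6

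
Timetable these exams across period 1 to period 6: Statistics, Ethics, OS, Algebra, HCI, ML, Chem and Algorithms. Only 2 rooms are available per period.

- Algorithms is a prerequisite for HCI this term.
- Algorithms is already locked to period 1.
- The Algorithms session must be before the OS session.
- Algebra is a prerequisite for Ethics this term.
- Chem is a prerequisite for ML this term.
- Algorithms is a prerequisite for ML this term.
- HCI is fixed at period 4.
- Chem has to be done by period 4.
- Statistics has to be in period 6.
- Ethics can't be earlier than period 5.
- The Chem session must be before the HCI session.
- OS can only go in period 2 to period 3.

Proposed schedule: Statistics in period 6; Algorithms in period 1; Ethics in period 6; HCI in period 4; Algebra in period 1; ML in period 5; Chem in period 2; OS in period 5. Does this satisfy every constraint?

No. OS can only go in period 2 to period 3 is not satisfied.

The Chem session must be before the HCI session — holds.
Chem is a prerequisite for ML this term — holds.
Algorithms is a prerequisite for ML this term — holds.
Ethics can't be earlier than period 5 — holds.
OS can only go in period 2 to period 3 — violated.
The Algorithms session must be before the OS session — holds.
Only 2 rooms are available per period — holds.
Chem has to be done by period 4 — holds.
HCI is fixed at period 4 — holds.
Algorithms is already locked to period 1 — holds.
Algebra is a prerequisite for Ethics this term — holds.
Statistics has to be in period 6 — holds.
Algorithms is a prerequisite for HCI this term — holds.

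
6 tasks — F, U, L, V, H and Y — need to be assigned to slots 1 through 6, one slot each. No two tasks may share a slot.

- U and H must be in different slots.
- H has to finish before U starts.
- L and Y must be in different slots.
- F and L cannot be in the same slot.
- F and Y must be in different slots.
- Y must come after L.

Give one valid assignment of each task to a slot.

U in 2, V in 6, H in 1, L in 3, F in 5, Y in 4

Checking: L(3) before Y(4); H(1) before U(2); L(3) != Y(4); F(5) != Y(4); U(2) != H(1); F(5) != L(3); max 1 per slot (cap 1).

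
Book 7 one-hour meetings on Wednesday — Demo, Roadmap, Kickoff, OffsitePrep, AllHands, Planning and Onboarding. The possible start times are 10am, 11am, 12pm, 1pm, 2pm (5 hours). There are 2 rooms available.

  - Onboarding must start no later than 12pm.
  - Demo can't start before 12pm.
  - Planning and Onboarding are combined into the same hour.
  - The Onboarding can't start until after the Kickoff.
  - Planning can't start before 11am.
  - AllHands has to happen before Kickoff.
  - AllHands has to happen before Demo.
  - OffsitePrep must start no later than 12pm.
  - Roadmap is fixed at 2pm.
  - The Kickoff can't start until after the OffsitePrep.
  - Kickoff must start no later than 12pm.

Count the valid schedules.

2

Enumerating: Roadmap in 2pm; AllHands in 10am; Planning in 12pm; Onboarding in 12pm; Kickoff in 11am; OffsitePrep in 10am; Demo in 1pm | Kickoff in 11am; Onboarding in 12pm; OffsitePrep in 10am; AllHands in 10am; Planning in 12pm; Demo in 2pm; Roadmap in 2pm.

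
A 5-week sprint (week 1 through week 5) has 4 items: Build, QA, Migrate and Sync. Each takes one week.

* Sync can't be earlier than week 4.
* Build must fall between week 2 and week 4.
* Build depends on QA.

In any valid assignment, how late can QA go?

Downstream work caps QA at week 3.
QA at week 3 is achievable: QA=week 3; Sync=week 4; Migrate=week 1; Build=week 4.

week 3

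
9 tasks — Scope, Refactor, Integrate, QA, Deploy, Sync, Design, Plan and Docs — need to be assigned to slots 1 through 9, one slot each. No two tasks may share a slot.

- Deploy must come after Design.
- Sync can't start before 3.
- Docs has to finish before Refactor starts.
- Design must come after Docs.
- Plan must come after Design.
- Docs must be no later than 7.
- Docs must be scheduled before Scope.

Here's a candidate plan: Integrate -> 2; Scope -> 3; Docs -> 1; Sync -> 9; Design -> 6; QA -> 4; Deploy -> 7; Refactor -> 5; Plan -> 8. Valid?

Yes, all constraints hold

Docs must be no later than 7 — holds.
Design must come after Docs — holds.
Sync can't start before 3 — holds.
No two tasks may share a slot — holds.
Deploy must come after Design — holds.
Docs has to finish before Refactor starts — holds.
Plan must come after Design — holds.
Docs must be scheduled before Scope — holds.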